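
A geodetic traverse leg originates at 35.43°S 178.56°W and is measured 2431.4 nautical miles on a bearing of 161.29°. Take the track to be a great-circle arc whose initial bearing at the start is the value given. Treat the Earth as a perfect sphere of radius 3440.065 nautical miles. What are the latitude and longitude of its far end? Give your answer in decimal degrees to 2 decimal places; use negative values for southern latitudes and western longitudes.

latitude -70.39°, longitude -140.19°

Angular distance δ = d/R = 2431.4 / 3440.065 = 0.706789 rad.
With φ₁ = -35.43° = -0.618370 rad and θ = 161.29° = 2.815042 rad:
Applying the spherical law of cosines for sides, sin φ₂ = sin φ₁ cos δ + cos φ₁ sin δ cos θ = -0.942020, so φ₂ = -70.39°.
Then Δλ = atan2(0.169738, 0.214355) = 0.669754 rad, from sin θ sin δ cos φ₁ over cos δ − sin φ₁ sin φ₂.
Hence λ₂ = -178.56° + 38.37° = -140.19°.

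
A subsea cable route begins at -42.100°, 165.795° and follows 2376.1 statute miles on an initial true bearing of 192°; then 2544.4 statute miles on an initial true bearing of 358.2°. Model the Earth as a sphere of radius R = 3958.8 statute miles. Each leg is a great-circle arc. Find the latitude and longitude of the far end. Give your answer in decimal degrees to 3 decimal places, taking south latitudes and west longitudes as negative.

latitude -37.582°, longitude 138.539°

Apply the spherical direct solution leg by leg, carrying full precision between legs.
Leg 1: from (-42.100°, 165.795°), δ = 2376.1/3958.8 = 0.600207 rad, θ = 192° → φ = -74.401°, λ = 139.901°.
Leg 2: from (-74.401°, 139.901°), δ = 2544.4/3958.8 = 0.642720 rad, θ = 358.2° → φ = -37.582°, λ = 138.539°.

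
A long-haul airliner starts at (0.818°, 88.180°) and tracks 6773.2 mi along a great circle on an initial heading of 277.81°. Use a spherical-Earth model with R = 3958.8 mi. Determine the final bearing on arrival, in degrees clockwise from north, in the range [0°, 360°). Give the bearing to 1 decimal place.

Central angle δ = d/R = 1.710923 rad.
Converting: φ₁ = 0.014277 rad, θ = 4.848699 rad.
Destination latitude: φ₂ = arcsin( sin φ₁ cos δ + cos φ₁ sin δ cos θ ) = arcsin(0.132549) = 7.617°.
Δλ = atan2( sin θ sin δ cos φ₁ , cos δ − sin φ₁ sin φ₂ ) = atan2(-0.980913, -0.141560) = -1.714122 rad = -98.212°.
λ₂ = 88.180° + -98.212° = -10.032°.
The forward bearing on arrival equals the back-azimuth from the destination plus 180°.
Back-azimuth from P₂ (7.6°, -10.0°) to P₁ (0.8°, 88.2°), with Δλ' = λ₁ − λ₂ = 98.2°: atan2( sin Δλ' cos φ₁ , cos φ₂ sin φ₁ − sin φ₂ cos φ₁ cos Δλ' ) = 88.1°.
Final bearing = (88.1° + 180°) mod 360° = 268.1°.

final bearing 268.1°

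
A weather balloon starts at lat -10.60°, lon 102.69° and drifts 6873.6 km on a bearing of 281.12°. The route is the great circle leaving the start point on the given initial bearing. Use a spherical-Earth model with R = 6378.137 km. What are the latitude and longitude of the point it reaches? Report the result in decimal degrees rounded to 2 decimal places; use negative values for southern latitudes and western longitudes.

δ = 6873.6/6378.137 = 1.077681 rad (61.7466°).
Start latitude φ₁ = -0.185005 rad; initial bearing θ = 4.906470 rad.
Applying the spherical law of cosines for sides, sin φ₂ = sin φ₁ cos δ + cos φ₁ sin δ cos θ = 0.079911, so φ₂ = 4.58°.
Δλ = atan2( sin θ sin δ cos φ₁ , cos δ − sin φ₁ sin φ₂ ) = atan2(-0.849575, 0.488072) = -1.049346 rad = -60.12°.
λ₂ = 102.69° + -60.12° = 42.57°.

latitude 4.58°, longitude 42.57°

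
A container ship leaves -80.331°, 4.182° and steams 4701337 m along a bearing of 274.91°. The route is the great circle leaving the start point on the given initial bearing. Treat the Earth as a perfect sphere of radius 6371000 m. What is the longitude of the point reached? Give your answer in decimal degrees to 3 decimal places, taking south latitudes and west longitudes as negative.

longitude -70.704°

Central angle δ = d/R = 0.737928 rad.
With φ₁ = -80.331° = -1.402040 rad and θ = 274.91° = 4.798085 rad:
Applying the spherical law of cosines for sides, sin φ₂ = sin φ₁ cos δ + cos φ₁ sin δ cos θ = -0.719683, so φ₂ = -46.028°.
Then Δλ = atan2(-0.112579, 0.030405) = -1.307014 rad, from sin θ sin δ cos φ₁ over cos δ − sin φ₁ sin φ₂.
Hence λ₂ = 4.182° + -74.886° = -70.704°.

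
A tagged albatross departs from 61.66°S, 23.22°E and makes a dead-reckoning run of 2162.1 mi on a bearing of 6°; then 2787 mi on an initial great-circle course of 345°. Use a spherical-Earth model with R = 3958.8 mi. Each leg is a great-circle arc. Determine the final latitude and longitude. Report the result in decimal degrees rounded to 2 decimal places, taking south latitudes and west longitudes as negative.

latitude 8.77°, longitude 17.07°

Apply the spherical direct solution leg by leg, carrying full precision between legs.
Leg 1: from (-61.66°, 23.22°), δ = 2162.1/3958.8 = 0.546150 rad, θ = 6° → φ = -30.46°, λ = 26.83°.
Leg 2: from (-30.46°, 26.83°), δ = 2787/3958.8 = 0.704001 rad, θ = 345° → φ = 8.77°, λ = 17.07°.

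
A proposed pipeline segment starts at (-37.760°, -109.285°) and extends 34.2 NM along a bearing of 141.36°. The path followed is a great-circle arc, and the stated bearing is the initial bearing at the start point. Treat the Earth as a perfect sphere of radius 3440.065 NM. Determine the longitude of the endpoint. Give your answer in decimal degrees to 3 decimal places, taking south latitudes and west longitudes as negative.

longitude -108.832°

Angular distance δ = d/R = 34.2 / 3440.065 = 0.009942 rad.
With φ₁ = -37.760° = -0.659036 rad and θ = 141.36° = 2.467197 rad:
Applying the spherical law of cosines for sides, sin φ₂ = sin φ₁ cos δ + cos φ₁ sin δ cos θ = -0.618464, so φ₂ = -38.204°.
Then Δλ = atan2(0.004908, 0.621231) = 0.007900 rad, from sin θ sin δ cos φ₁ over cos δ − sin φ₁ sin φ₂.
λ₂ = λ₁ + Δλ = -108.832°.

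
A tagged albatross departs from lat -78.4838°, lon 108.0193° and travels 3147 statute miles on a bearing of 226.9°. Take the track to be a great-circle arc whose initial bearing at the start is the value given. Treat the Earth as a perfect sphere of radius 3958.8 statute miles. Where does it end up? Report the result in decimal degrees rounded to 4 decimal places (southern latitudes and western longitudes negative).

latitude -51.5918°, longitude -14.9516°

Central angle δ = d/R = 0.794938 rad.
Start latitude φ₁ = -1.369801 rad; initial bearing θ = 3.960152 rad.
Destination latitude: φ₂ = arcsin( sin φ₁ cos δ + cos φ₁ sin δ cos θ ) = arcsin(-0.783604) = -51.5918°.
For the longitude increment, Δλ = atan2( sin θ sin δ cos φ₁, cos δ − sin φ₁ sin φ₂ ) = atan2(-0.104056, -0.067500) = -122.9709°.
λ₂ = λ₁ + Δλ = -14.9516°.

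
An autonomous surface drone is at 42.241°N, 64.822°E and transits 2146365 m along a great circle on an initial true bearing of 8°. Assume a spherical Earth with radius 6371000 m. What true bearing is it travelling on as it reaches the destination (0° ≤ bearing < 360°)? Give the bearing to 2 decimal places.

final bearing 12.37°

Central angle δ = d/R = 0.336896 rad.
Converting: φ₁ = 0.737245 rad, θ = 0.139626 rad.
Destination latitude: φ₂ = arcsin( sin φ₁ cos δ + cos φ₁ sin δ cos θ ) = arcsin(0.876799) = 61.259°.
Δλ = atan2( sin θ sin δ cos φ₁ , cos δ − sin φ₁ sin φ₂ ) = atan2(0.034059, 0.354356) = 0.095820 rad = 5.490°.
Hence λ₂ = 64.822° + 5.490° = 70.312°.
The forward bearing on arrival equals the back-azimuth from the destination plus 180°.
Back-azimuth from P₂ (61.26°, 70.31°) to P₁ (42.24°, 64.82°), with Δλ' = λ₁ − λ₂ = -5.49°: atan2( sin Δλ' cos φ₁ , cos φ₂ sin φ₁ − sin φ₂ cos φ₁ cos Δλ' ) = 192.37°.
Final bearing = (192.37° + 180°) mod 360° = 12.37°.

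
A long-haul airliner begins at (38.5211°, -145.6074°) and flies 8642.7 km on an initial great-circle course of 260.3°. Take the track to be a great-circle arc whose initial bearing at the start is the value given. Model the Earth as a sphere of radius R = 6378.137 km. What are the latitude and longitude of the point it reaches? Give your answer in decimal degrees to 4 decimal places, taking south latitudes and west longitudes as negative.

Angular distance δ = d/R = 8642.7 / 6378.137 = 1.355051 rad.
Converting: φ₁ = 0.672320 rad, θ = 4.543092 rad.
Destination latitude: φ₂ = arcsin( sin φ₁ cos δ + cos φ₁ sin δ cos θ ) = arcsin(0.004560) = 0.2613°.
Then Δλ = atan2(-0.753315, 0.211235) = -1.297409 rad, from sin θ sin δ cos φ₁ over cos δ − sin φ₁ sin φ₂.
λ₂ = -145.6074° + -74.3361° = -219.9435°, normalized to (−180°, 180°] → 140.0565°.

latitude 0.2613°, longitude 140.0565°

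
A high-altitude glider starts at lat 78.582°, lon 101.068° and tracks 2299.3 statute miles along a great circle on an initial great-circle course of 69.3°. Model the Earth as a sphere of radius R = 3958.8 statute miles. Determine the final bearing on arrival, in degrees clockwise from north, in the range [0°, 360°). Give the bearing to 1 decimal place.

final bearing 158.9°

Central angle δ = d/R = 0.580807 rad.
Converting: φ₁ = 1.371515 rad, θ = 1.209513 rad.
Destination latitude: φ₂ = arcsin( sin φ₁ cos δ + cos φ₁ sin δ cos θ ) = arcsin(0.857870) = 59.078°.
Δλ = atan2( sin θ sin δ cos φ₁ , cos δ − sin φ₁ sin φ₂ ) = atan2(0.101611, -0.004872) = 1.618706 rad = 92.745°.
λ₂ = 101.068° + 92.745° = 193.813°, normalized to (−180°, 180°] → -166.187°.
The forward bearing on arrival equals the back-azimuth from the destination plus 180°.
Back-azimuth from P₂ (59.1°, -166.2°) to P₁ (78.6°, 101.1°), with Δλ' = λ₁ − λ₂ = 267.3°: atan2( sin Δλ' cos φ₁ , cos φ₂ sin φ₁ − sin φ₂ cos φ₁ cos Δλ' ) = 338.9°.
Final bearing = (338.9° + 180°) mod 360° = 158.9°.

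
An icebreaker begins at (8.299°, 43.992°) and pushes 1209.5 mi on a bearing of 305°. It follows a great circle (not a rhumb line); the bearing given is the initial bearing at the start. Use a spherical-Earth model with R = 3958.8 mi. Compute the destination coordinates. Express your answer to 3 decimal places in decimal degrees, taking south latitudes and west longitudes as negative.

The arc subtends δ = 1209.5/3958.8 = 0.305522 rad at the centre.
Converting: φ₁ = 0.144845 rad, θ = 5.323254 rad.
Destination latitude: φ₂ = arcsin( sin φ₁ cos δ + cos φ₁ sin δ cos θ ) = arcsin(0.308375) = 17.961°.
Then Δλ = atan2(-0.243813, 0.909180) = -0.262004 rad, from sin θ sin δ cos φ₁ over cos δ − sin φ₁ sin φ₂.
λ₂ = λ₁ + Δλ = 28.980°.

latitude 17.961°, longitude 28.980°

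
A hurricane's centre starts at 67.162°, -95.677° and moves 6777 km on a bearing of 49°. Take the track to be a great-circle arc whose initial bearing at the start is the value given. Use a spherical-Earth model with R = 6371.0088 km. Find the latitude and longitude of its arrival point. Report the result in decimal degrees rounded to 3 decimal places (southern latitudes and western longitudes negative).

latitude 42.078°, longitude 21.592°

Central angle δ = d/R = 1.063725 rad.
Start latitude φ₁ = 1.172198 rad; initial bearing θ = 0.855211 rad.
Applying the spherical law of cosines for sides, sin φ₂ = sin φ₁ cos δ + cos φ₁ sin δ cos θ = 0.670143, so φ₂ = 42.078°.
Then Δλ = atan2(0.256065, -0.131989) = 2.046728 rad, from sin θ sin δ cos φ₁ over cos δ − sin φ₁ sin φ₂.
λ₂ = -95.677° + 117.269° = 21.592°.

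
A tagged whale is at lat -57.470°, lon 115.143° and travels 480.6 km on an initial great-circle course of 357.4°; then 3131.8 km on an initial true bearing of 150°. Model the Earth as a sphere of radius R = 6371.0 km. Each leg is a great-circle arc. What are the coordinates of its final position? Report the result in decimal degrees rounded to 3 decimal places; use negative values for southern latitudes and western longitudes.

Apply the spherical direct solution leg by leg, carrying full precision between legs.
Leg 1: from (-57.470°, 115.143°), δ = 480.6/6371 = 0.075436 rad, θ = 357.4° → φ = -53.152°, λ = 114.816°.
Leg 2: from (-53.152°, 114.816°), δ = 3131.8/6371 = 0.491571 rad, θ = 150° → φ = -71.918°, λ = 164.315°.

latitude -71.918°, longitude 164.315°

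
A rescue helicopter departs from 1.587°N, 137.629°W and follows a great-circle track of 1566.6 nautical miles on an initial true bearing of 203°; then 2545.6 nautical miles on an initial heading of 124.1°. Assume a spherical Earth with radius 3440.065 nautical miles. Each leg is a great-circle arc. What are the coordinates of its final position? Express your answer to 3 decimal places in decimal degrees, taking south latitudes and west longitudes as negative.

latitude -39.064°, longitude -102.355°

Apply the spherical direct solution leg by leg, carrying full precision between legs.
Leg 1: from (1.587°, -137.629°), δ = 1566.6/3440.065 = 0.455398 rad, θ = 203° → φ = -22.323°, λ = -148.335°.
Leg 2: from (-22.323°, -148.335°), δ = 2545.6/3440.065 = 0.739986 rad, θ = 124.1° → φ = -39.064°, λ = -102.355°.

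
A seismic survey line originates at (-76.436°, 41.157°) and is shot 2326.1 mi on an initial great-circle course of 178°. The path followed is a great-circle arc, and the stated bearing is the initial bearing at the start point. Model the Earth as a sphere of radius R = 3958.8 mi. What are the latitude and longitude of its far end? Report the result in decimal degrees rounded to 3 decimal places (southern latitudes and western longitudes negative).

The arc subtends δ = 2326.1/3958.8 = 0.587577 rad at the centre.
With φ₁ = -76.436° = -1.334060 rad and θ = 178° = 3.106686 rad:
Applying the spherical law of cosines for sides, sin φ₂ = sin φ₁ cos δ + cos φ₁ sin δ cos θ = -0.939005, so φ₂ = -69.885°.
Δλ = atan2( sin θ sin δ cos φ₁ , cos δ − sin φ₁ sin φ₂ ) = atan2(0.004537, -0.080528) = 3.085308 rad = 176.775°.
λ₂ = 41.157° + 176.775° = 217.932°, normalized to (−180°, 180°] → -142.068°.

latitude -69.885°, longitude -142.068°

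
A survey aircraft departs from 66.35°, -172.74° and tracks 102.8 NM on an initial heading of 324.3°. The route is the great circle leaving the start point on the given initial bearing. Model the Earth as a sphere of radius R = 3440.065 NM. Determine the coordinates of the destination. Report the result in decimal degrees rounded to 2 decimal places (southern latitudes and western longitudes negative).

latitude 67.72°, longitude -175.38°

Angular distance δ = d/R = 102.8 / 3440.065 = 0.029883 rad.
Start latitude φ₁ = 1.158026 rad; initial bearing θ = 5.660103 rad.
Destination latitude: φ₂ = arcsin( sin φ₁ cos δ + cos φ₁ sin δ cos θ ) = arcsin(0.925338) = 67.72°.
For the longitude increment, Δλ = atan2( sin θ sin δ cos φ₁, cos δ − sin φ₁ sin φ₂ ) = atan2(-0.006994, 0.151932) = -2.64°.
Hence λ₂ = -172.74° + -2.64° = -175.38°.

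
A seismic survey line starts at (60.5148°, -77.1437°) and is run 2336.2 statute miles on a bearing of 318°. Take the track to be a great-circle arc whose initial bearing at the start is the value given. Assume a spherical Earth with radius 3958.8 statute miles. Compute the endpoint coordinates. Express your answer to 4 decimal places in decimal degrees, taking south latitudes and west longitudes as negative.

δ = 2336.2/3958.8 = 0.590128 rad (33.8119°).
Converting: φ₁ = 1.056183 rad, θ = 5.550147 rad.
Applying the spherical law of cosines for sides, sin φ₂ = sin φ₁ cos δ + cos φ₁ sin δ cos θ = 0.926799, so φ₂ = 67.9413°.
For the longitude increment, Δλ = atan2( sin θ sin δ cos φ₁, cos δ − sin φ₁ sin φ₂ ) = atan2(-0.183270, 0.024106) = -82.5067°.
λ₂ = λ₁ + Δλ = -159.6504°.

latitude 67.9413°, longitude -159.6504°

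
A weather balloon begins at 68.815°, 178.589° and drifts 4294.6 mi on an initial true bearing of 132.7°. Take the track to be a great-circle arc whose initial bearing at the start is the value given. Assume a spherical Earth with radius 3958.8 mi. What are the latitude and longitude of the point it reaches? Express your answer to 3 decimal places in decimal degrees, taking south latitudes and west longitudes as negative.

latitude 12.639°, longitude -139.655°

Central angle δ = d/R = 1.084824 rad.
Start latitude φ₁ = 1.201048 rad; initial bearing θ = 2.316052 rad.
Destination latitude: φ₂ = arcsin( sin φ₁ cos δ + cos φ₁ sin δ cos θ ) = arcsin(0.218804) = 12.639°.
Δλ = atan2( sin θ sin δ cos φ₁ , cos δ − sin φ₁ sin φ₂ ) = atan2(0.234835, 0.263052) = 0.728785 rad = 41.756°.
λ₂ = 178.589° + 41.756° = 220.345°, normalized to (−180°, 180°] → -139.655°.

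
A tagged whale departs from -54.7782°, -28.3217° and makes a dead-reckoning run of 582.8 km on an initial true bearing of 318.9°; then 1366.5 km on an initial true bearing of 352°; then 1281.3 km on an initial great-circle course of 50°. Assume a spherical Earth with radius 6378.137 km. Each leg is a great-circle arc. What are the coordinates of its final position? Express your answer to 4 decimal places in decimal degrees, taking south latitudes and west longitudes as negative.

Apply the spherical direct solution leg by leg, carrying full precision between legs.
Leg 1: from (-54.7782°, -28.3217°), δ = 582.8/6378.137 = 0.091375 rad, θ = 318.9° → φ = -50.7018°, λ = -33.7562°.
Leg 2: from (-50.7018°, -33.7562°), δ = 1366.5/6378.137 = 0.214248 rad, θ = 352° → φ = -38.5222°, λ = -35.9237°.
Leg 3: from (-38.5222°, -35.9237°), δ = 1281.3/6378.137 = 0.200889 rad, θ = 50° → φ = -30.6602°, λ = -25.6880°.

latitude -30.6602°, longitude -25.6880°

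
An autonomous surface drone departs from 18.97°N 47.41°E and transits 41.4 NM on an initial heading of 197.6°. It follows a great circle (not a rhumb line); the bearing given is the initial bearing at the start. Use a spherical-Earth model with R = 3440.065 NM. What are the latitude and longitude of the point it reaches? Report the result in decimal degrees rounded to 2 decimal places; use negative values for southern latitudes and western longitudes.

latitude 18.31°, longitude 47.19°

Angular distance δ = d/R = 41.4 / 3440.065 = 0.012035 rad.
Converting: φ₁ = 0.331089 rad, θ = 3.448771 rad.
sin φ₂ = sin φ₁ cos δ + cos φ₁ sin δ cos θ = (0.325073)(0.999928) + (0.945689)(0.012034)(-0.953191) = 0.314201
φ₂ = asin(0.314201) = 0.319615 rad = 18.31°.
For the longitude increment, Δλ = atan2( sin θ sin δ cos φ₁, cos δ − sin φ₁ sin φ₂ ) = atan2(-0.003441, 0.897789) = -0.22°.
λ₂ = λ₁ + Δλ = 47.19°.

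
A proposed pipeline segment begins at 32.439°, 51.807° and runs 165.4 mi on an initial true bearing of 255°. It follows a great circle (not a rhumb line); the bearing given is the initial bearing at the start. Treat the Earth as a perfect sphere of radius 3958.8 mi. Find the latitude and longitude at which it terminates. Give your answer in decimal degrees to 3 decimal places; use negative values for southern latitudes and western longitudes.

Central angle δ = d/R = 0.041780 rad.
Start latitude φ₁ = 0.566167 rad; initial bearing θ = 4.450590 rad.
sin φ₂ = sin φ₁ cos δ + cos φ₁ sin δ cos θ = (0.536401)(0.999127) + (0.843963)(0.041768)(-0.258819) = 0.526810
φ₂ = asin(0.526810) = 0.554843 rad = 31.790°.
For the longitude increment, Δλ = atan2( sin θ sin δ cos φ₁, cos δ − sin φ₁ sin φ₂ ) = atan2(-0.034050, 0.716546) = -2.721°.
λ₂ = λ₁ + Δλ = 49.086°.

latitude 31.790°, longitude 49.086°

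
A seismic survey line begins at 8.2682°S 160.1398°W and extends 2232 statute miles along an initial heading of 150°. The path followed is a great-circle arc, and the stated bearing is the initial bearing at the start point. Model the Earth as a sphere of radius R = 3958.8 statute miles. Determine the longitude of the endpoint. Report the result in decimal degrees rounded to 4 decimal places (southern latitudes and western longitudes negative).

longitude -140.9995°

Angular distance δ = d/R = 2232 / 3958.8 = 0.563807 rad.
Start latitude φ₁ = -0.144307 rad; initial bearing θ = 2.617994 rad.
Applying the spherical law of cosines for sides, sin φ₂ = sin φ₁ cos δ + cos φ₁ sin δ cos θ = -0.579550, so φ₂ = -35.4189°.
For the longitude increment, Δλ = atan2( sin θ sin δ cos φ₁, cos δ − sin φ₁ sin φ₂ ) = atan2(0.264427, 0.761883) = 19.1403°.
λ₂ = λ₁ + Δλ = -140.9995°.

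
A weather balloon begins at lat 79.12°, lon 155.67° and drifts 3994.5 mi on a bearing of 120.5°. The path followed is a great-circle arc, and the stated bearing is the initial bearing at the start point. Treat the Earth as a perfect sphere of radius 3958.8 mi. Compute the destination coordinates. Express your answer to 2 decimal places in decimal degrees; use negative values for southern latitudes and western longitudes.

δ = 3994.5/3958.8 = 1.009018 rad (57.8125°).
Start latitude φ₁ = 1.380905 rad; initial bearing θ = 2.103122 rad.
sin φ₂ = sin φ₁ cos δ + cos φ₁ sin δ cos θ = (0.982025)(0.532692) + (0.188753)(0.846309)(-0.507538) = 0.442041
φ₂ = asin(0.442041) = 0.457873 rad = 26.23°.
For the longitude increment, Δλ = atan2( sin θ sin δ cos φ₁, cos δ − sin φ₁ sin φ₂ ) = atan2(0.137639, 0.098597) = 54.38°.
λ₂ = 155.67° + 54.38° = 210.05°, normalized to (−180°, 180°] → -149.95°.

latitude 26.23°, longitude -149.95°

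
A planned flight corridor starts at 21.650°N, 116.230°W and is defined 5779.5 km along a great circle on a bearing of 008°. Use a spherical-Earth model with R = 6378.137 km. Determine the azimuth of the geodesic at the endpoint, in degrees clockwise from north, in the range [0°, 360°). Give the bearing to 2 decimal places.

Angular distance δ = d/R = 5779.5 / 6378.137 = 0.906142 rad.
With φ₁ = 21.650° = 0.377864 rad and θ = 8° = 0.139626 rad:
Applying the spherical law of cosines for sides, sin φ₂ = sin φ₁ cos δ + cos φ₁ sin δ cos θ = 0.952037, so φ₂ = 72.183°.
Δλ = atan2( sin θ sin δ cos φ₁ , cos δ − sin φ₁ sin φ₂ ) = atan2(0.101819, 0.265546) = 0.366144 rad = 20.978°.
λ₂ = λ₁ + Δλ = -95.252°.
The forward bearing on arrival equals the back-azimuth from the destination plus 180°.
Back-azimuth from P₂ (72.18°, -95.25°) to P₁ (21.65°, -116.23°), with Δλ' = λ₁ − λ₂ = -20.98°: atan2( sin Δλ' cos φ₁ , cos φ₂ sin φ₁ − sin φ₂ cos φ₁ cos Δλ' ) = 205.01°.
Final bearing = (205.01° + 180°) mod 360° = 25.01°.

final bearing 25.01°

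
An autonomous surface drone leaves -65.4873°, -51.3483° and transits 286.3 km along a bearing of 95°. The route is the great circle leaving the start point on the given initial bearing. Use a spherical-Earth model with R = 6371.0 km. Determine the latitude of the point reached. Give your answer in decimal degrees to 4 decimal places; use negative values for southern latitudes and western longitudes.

Angular distance δ = d/R = 286.3 / 6371 = 0.044938 rad.
With φ₁ = -65.4873° = -1.142969 rad and θ = 95° = 1.658063 rad:
Destination latitude: φ₂ = arcsin( sin φ₁ cos δ + cos φ₁ sin δ cos θ ) = arcsin(-0.910575) = -65.5850°.
Then Δλ = atan2(0.018567, 0.170486) = 0.108481 rad, from sin θ sin δ cos φ₁ over cos δ − sin φ₁ sin φ₂.
Hence λ₂ = -51.3483° + 6.2155° = -45.1328°.

latitude -65.5850°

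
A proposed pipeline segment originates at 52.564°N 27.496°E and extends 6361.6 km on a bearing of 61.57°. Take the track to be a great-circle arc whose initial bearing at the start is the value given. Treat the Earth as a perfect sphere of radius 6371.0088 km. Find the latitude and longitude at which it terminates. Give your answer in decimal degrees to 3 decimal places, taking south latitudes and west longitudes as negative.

Angular distance δ = d/R = 6361.6 / 6371.0088 = 0.998523 rad.
Start latitude φ₁ = 0.917415 rad; initial bearing θ = 1.074599 rad.
sin φ₂ = sin φ₁ cos δ + cos φ₁ sin δ cos θ = (0.794033)(0.541544) + (0.607875)(0.840672)(0.476085) = 0.673295
φ₂ = asin(0.673295) = 0.738656 rad = 42.322°.
For the longitude increment, Δλ = atan2( sin θ sin δ cos φ₁, cos δ − sin φ₁ sin φ₂ ) = atan2(0.449394, 0.006926) = 89.117°.
λ₂ = λ₁ + Δλ = 116.613°.

latitude 42.322°, longitude 116.613°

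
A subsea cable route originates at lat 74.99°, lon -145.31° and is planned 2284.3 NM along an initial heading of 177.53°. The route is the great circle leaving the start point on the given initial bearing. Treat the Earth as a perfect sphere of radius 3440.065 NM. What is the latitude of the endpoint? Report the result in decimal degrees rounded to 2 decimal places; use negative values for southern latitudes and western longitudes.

Angular distance δ = d/R = 2284.3 / 3440.065 = 0.664028 rad.
Converting: φ₁ = 1.308822 rad, θ = 3.098483 rad.
Applying the spherical law of cosines for sides, sin φ₂ = sin φ₁ cos δ + cos φ₁ sin δ cos θ = 0.601182, so φ₂ = 36.95°.
Then Δλ = atan2(0.006879, 0.206846) = 0.033243 rad, from sin θ sin δ cos φ₁ over cos δ − sin φ₁ sin φ₂.
λ₂ = -145.31° + 1.90° = -143.41°.

latitude 36.95°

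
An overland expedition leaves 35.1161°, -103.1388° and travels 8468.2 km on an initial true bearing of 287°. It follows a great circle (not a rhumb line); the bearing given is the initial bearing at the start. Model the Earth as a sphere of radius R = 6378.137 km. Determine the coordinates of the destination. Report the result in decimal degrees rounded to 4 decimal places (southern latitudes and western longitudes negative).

Angular distance δ = d/R = 8468.2 / 6378.137 = 1.327692 rad.
Start latitude φ₁ = 0.612892 rad; initial bearing θ = 5.009095 rad.
Applying the spherical law of cosines for sides, sin φ₂ = sin φ₁ cos δ + cos φ₁ sin δ cos θ = 0.370593, so φ₂ = 21.7522°.
Δλ = atan2( sin θ sin δ cos φ₁ , cos δ − sin φ₁ sin φ₂ ) = atan2(-0.759244, 0.027539) = -1.534541 rad = -87.9227°.
λ₂ = -103.1388° + -87.9227° = -191.0615°, normalized to (−180°, 180°] → 168.9385°.

latitude 21.7522°, longitude 168.9385°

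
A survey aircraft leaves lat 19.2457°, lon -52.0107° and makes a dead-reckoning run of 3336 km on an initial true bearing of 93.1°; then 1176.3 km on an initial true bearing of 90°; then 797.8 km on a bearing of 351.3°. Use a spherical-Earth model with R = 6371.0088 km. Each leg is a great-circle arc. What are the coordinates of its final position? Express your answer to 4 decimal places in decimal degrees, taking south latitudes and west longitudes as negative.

latitude 21.8927°, longitude -11.0957°

Apply the spherical direct solution leg by leg, carrying full precision between legs.
Leg 1: from (19.2457°, -52.0107°), δ = 3336/6371.0088 = 0.523622 rad, θ = 93.1° → φ = 15.0657°, λ = -20.8754°.
Leg 2: from (15.0657°, -20.8754°), δ = 1176.3/6371.0088 = 0.184633 rad, θ = 90° → φ = 14.8037°, λ = -9.9291°.
Leg 3: from (14.8037°, -9.9291°), δ = 797.8/6371.0088 = 0.125223 rad, θ = 351.3° → φ = 21.8927°, λ = -11.0957°.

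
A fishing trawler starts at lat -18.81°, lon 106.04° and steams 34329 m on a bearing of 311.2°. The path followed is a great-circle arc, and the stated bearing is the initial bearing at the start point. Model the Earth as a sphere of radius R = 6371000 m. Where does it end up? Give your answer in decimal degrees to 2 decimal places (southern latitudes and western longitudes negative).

Angular distance δ = d/R = 34329 / 6371000 = 0.005388 rad.
Converting: φ₁ = -0.328296 rad, θ = 5.431465 rad.
Destination latitude: φ₂ = arcsin( sin φ₁ cos δ + cos φ₁ sin δ cos θ ) = arcsin(-0.319067) = -18.61°.
Δλ = atan2( sin θ sin δ cos φ₁ , cos δ − sin φ₁ sin φ₂ ) = atan2(-0.003838, 0.897109) = -0.004278 rad = -0.25°.
λ₂ = λ₁ + Δλ = 105.79°.

latitude -18.61°, longitude 105.79°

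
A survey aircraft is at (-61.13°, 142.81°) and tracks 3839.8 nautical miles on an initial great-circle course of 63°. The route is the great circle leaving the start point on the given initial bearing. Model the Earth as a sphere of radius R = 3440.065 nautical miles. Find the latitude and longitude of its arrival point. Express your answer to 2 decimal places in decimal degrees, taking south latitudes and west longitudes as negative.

Central angle δ = d/R = 1.116200 rad.
Start latitude φ₁ = -1.066920 rad; initial bearing θ = 1.099557 rad.
Applying the spherical law of cosines for sides, sin φ₂ = sin φ₁ cos δ + cos φ₁ sin δ cos θ = -0.187592, so φ₂ = -10.81°.
For the longitude increment, Δλ = atan2( sin θ sin δ cos φ₁, cos δ − sin φ₁ sin φ₂ ) = atan2(0.386507, 0.274822) = 54.59°.
λ₂ = 142.81° + 54.59° = 197.40°, normalized to (−180°, 180°] → -162.60°.

latitude -10.81°, longitude -162.60°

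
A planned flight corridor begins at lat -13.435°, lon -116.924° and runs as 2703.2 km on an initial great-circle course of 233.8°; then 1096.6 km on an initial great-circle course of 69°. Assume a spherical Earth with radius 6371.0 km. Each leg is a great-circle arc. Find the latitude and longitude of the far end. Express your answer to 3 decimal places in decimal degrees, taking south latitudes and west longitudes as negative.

Apply the spherical direct solution leg by leg, carrying full precision between legs.
Leg 1: from (-13.435°, -116.924°), δ = 2703.2/6371 = 0.424298 rad, θ = 233.8° → φ = -26.630°, λ = -138.740°.
Leg 2: from (-26.630°, -138.740°), δ = 1096.6/6371 = 0.172124 rad, θ = 69° → φ = -22.752°, λ = -128.755°.

latitude -22.752°, longitude -128.755°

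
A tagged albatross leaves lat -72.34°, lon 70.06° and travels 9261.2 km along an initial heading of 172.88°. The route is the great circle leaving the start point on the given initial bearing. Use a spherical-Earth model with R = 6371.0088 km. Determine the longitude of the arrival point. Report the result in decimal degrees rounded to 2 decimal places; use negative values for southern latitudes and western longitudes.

δ = 9261.2/6371.0088 = 1.453647 rad (83.2879°).
With φ₁ = -72.34° = -1.262571 rad and θ = 172.88° = 3.017325 rad:
Destination latitude: φ₂ = arcsin( sin φ₁ cos δ + cos φ₁ sin δ cos θ ) = arcsin(-0.410338) = -24.23°.
For the longitude increment, Δλ = atan2( sin θ sin δ cos φ₁, cos δ − sin φ₁ sin φ₂ ) = atan2(0.037344, -0.274119) = 172.24°.
λ₂ = 70.06° + 172.24° = 242.30°, normalized to (−180°, 180°] → -117.70°.

longitude -117.70°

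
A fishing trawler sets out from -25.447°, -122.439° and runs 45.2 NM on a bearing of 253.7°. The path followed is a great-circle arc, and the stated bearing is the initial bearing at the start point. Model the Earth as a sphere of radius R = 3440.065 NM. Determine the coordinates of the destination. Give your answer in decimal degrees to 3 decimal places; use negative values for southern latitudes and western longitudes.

latitude -25.656°, longitude -123.241°

The arc subtends δ = 45.2/3440.065 = 0.013139 rad at the centre.
Start latitude φ₁ = -0.444134 rad; initial bearing θ = 4.427900 rad.
sin φ₂ = sin φ₁ cos δ + cos φ₁ sin δ cos θ = (-0.429676)(0.999914) + (0.902983)(0.013139)(-0.280667) = -0.432969
φ₂ = asin(-0.432969) = -0.447784 rad = -25.656°.
Δλ = atan2( sin θ sin δ cos φ₁ , cos δ − sin φ₁ sin φ₂ ) = atan2(-0.011387, 0.813877) = -0.013991 rad = -0.802°.
Hence λ₂ = -122.439° + -0.802° = -123.241°.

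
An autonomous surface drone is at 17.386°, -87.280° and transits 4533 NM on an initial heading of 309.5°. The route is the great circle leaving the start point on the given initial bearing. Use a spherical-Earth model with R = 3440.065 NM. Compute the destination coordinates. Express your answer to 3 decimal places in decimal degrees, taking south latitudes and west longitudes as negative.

latitude 41.491°, longitude -173.073°

The arc subtends δ = 4533/3440.065 = 1.317708 rad at the centre.
With φ₁ = 17.386° = 0.303443 rad and θ = 309.5° = 5.401794 rad:
sin φ₂ = sin φ₁ cos δ + cos φ₁ sin δ cos θ = (0.298808)(0.250395) + (0.954313)(0.968144)(0.636078) = 0.662501
φ₂ = asin(0.662501) = 0.724152 rad = 41.491°.
Δλ = atan2( sin θ sin δ cos φ₁ , cos δ − sin φ₁ sin φ₂ ) = atan2(-0.712914, 0.052435) = -1.497378 rad = -85.793°.
λ₂ = λ₁ + Δλ = -173.073°.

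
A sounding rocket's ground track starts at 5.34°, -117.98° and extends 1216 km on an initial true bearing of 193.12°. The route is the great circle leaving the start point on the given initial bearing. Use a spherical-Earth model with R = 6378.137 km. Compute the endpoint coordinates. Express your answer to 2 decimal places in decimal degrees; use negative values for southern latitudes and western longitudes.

Central angle δ = d/R = 0.190651 rad.
Converting: φ₁ = 0.093201 rad, θ = 3.370580 rad.
Destination latitude: φ₂ = arcsin( sin φ₁ cos δ + cos φ₁ sin δ cos θ ) = arcsin(-0.092371) = -5.30°.
Then Δλ = atan2(-0.042828, 0.990478) = -0.043213 rad, from sin θ sin δ cos φ₁ over cos δ − sin φ₁ sin φ₂.
λ₂ = -117.98° + -2.48° = -120.46°.

latitude -5.30°, longitude -120.46°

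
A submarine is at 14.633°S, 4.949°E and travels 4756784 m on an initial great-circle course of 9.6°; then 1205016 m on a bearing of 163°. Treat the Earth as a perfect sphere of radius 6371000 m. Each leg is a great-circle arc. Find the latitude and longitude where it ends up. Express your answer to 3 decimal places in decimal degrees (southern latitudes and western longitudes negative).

latitude 17.149°, longitude 15.586°

Apply the spherical direct solution leg by leg, carrying full precision between legs.
Leg 1: from (-14.633°, 4.949°), δ = 4756784/6371000 = 0.746631 rad, θ = 9.6° → φ = 27.549°, λ = 12.289°.
Leg 2: from (27.549°, 12.289°), δ = 1205016/6371000 = 0.189141 rad, θ = 163° → φ = 17.149°, λ = 15.586°.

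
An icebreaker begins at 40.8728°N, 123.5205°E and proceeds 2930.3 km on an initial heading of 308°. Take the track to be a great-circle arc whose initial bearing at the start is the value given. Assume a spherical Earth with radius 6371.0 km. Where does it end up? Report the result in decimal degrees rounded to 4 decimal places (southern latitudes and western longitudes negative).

Central angle δ = d/R = 0.459943 rad.
With φ₁ = 40.8728° = 0.713365 rad and θ = 308° = 5.375614 rad:
Applying the spherical law of cosines for sides, sin φ₂ = sin φ₁ cos δ + cos φ₁ sin δ cos θ = 0.793030, so φ₂ = 52.4695°.
Δλ = atan2( sin θ sin δ cos φ₁ , cos δ − sin φ₁ sin φ₂ ) = atan2(-0.264503, 0.377133) = -0.611633 rad = -35.0440°.
λ₂ = λ₁ + Δλ = 88.4765°.

latitude 52.4695°, longitude 88.4765°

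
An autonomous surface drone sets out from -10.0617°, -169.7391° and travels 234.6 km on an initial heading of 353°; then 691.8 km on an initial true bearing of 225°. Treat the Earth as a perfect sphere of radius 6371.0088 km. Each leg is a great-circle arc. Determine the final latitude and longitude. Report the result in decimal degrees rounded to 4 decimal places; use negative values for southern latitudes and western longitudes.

Apply the spherical direct solution leg by leg, carrying full precision between legs.
Leg 1: from (-10.0617°, -169.7391°), δ = 234.6/6371.0088 = 0.036823 rad, θ = 353° → φ = -7.9675°, λ = -169.9987°.
Leg 2: from (-7.9675°, -169.9987°), δ = 691.8/6371.0088 = 0.108586 rad, θ = 225° → φ = -12.3385°, λ = -174.4977°.

latitude -12.3385°, longitude -174.4977°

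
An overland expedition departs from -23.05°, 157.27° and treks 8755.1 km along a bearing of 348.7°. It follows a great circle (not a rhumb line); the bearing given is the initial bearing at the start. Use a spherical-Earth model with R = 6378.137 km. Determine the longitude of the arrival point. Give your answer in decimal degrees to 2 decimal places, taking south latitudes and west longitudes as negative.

Angular distance δ = d/R = 8755.1 / 6378.137 = 1.372674 rad.
With φ₁ = -23.05° = -0.402298 rad and θ = 348.7° = 6.085963 rad:
Destination latitude: φ₂ = arcsin( sin φ₁ cos δ + cos φ₁ sin δ cos θ ) = arcsin(0.807609) = 53.86°.
Δλ = atan2( sin θ sin δ cos φ₁ , cos δ − sin φ₁ sin φ₂ ) = atan2(-0.176775, 0.513036) = -0.331827 rad = -19.01°.
Hence λ₂ = 157.27° + -19.01° = 138.26°.

longitude 138.26°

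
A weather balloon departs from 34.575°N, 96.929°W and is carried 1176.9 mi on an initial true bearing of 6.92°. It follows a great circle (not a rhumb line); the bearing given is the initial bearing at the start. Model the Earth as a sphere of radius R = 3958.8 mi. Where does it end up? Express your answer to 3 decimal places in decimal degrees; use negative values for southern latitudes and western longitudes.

The arc subtends δ = 1176.9/3958.8 = 0.297287 rad at the centre.
Start latitude φ₁ = 0.603448 rad; initial bearing θ = 0.120777 rad.
Destination latitude: φ₂ = arcsin( sin φ₁ cos δ + cos φ₁ sin δ cos θ ) = arcsin(0.782026) = 51.446°.
Then Δλ = atan2(0.029060, 0.512347) = 0.056658 rad, from sin θ sin δ cos φ₁ over cos δ − sin φ₁ sin φ₂.
λ₂ = -96.929° + 3.246° = -93.683°.

latitude 51.446°, longitude -93.683°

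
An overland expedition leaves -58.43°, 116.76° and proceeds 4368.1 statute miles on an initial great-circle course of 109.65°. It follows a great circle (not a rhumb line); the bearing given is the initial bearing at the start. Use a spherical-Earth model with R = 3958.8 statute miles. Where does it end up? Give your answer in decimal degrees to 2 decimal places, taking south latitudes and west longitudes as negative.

latitude -32.76°, longitude -151.89°

The arc subtends δ = 4368.1/3958.8 = 1.103390 rad at the centre.
With φ₁ = -58.43° = -1.019796 rad and θ = 109.65° = 1.913754 rad:
Applying the spherical law of cosines for sides, sin φ₂ = sin φ₁ cos δ + cos φ₁ sin δ cos θ = -0.541057, so φ₂ = -32.76°.
For the longitude increment, Δλ = atan2( sin θ sin δ cos φ₁, cos δ − sin φ₁ sin φ₂ ) = atan2(0.440166, -0.010409) = 91.35°.
λ₂ = 116.76° + 91.35° = 208.11°, normalized to (−180°, 180°] → -151.89°.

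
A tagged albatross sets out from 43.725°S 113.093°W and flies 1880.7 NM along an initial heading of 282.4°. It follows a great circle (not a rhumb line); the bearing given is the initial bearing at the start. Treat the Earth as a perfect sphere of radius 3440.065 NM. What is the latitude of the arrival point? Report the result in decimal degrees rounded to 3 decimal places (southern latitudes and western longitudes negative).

The arc subtends δ = 1880.7/3440.065 = 0.546705 rad at the centre.
Start latitude φ₁ = -0.763145 rad; initial bearing θ = 4.928810 rad.
Destination latitude: φ₂ = arcsin( sin φ₁ cos δ + cos φ₁ sin δ cos θ ) = arcsin(-0.509775) = -30.649°.
Then Δλ = atan2(-0.366932, 0.501887) = -0.631298 rad, from sin θ sin δ cos φ₁ over cos δ − sin φ₁ sin φ₂.
Hence λ₂ = -113.093° + -36.171° = -149.264°.

latitude -30.649°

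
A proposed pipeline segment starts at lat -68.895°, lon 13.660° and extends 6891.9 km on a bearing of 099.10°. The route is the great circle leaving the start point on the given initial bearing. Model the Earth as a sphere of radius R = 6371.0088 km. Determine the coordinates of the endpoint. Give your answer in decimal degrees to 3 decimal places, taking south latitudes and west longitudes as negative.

latitude -29.245°, longitude 101.105°

Central angle δ = d/R = 1.081760 rad.
Start latitude φ₁ = -1.202445 rad; initial bearing θ = 1.729621 rad.
sin φ₂ = sin φ₁ cos δ + cos φ₁ sin δ cos θ = (-0.932922)(0.469776) + (0.360078)(0.882786)(-0.158158) = -0.488538
φ₂ = asin(-0.488538) = -0.510414 rad = -29.245°.
For the longitude increment, Δλ = atan2( sin θ sin δ cos φ₁, cos δ − sin φ₁ sin φ₂ ) = atan2(0.313871, 0.014008) = 87.445°.
λ₂ = λ₁ + Δλ = 101.105°.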